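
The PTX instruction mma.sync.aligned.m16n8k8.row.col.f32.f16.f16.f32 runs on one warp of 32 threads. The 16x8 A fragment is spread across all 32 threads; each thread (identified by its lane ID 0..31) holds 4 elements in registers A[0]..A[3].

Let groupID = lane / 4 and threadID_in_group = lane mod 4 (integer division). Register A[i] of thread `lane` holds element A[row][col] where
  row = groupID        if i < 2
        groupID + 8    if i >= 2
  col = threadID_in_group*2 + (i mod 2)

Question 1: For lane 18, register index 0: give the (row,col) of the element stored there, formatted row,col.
4,4

lane 18: g=4 (18/4), t=2 (18%4)
i=0: r=4+0=4, c=2*2+0=4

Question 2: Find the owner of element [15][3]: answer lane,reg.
29,3

r=15⇒gr=7,Rb=1  c=3⇒th=1,odd=1
L=7*4+1=29  i=1*2+1=3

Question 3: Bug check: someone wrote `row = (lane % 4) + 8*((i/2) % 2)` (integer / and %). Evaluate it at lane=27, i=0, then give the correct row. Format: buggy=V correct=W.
`(lane % 4) + 8*((i/2) % 2)`[27,0]->3
L=27->g=27>>2=6, t=27&3=3
[0]->row 6+0=6  col 3·2+0=6
row: 3 vs 6

buggy=3 correct=6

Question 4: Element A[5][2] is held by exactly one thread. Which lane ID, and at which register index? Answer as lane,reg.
r:5=>grp=5,rB=0  c:2=>tig=1,lo=0
L=5*4+1=21  i=0*2+0=0

21,0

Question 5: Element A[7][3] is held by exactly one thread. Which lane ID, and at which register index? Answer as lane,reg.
29,1

r=7→G=7,rhi=0  c=3→T=1,p=1
L=7*4+1=29  i=0*2+1=1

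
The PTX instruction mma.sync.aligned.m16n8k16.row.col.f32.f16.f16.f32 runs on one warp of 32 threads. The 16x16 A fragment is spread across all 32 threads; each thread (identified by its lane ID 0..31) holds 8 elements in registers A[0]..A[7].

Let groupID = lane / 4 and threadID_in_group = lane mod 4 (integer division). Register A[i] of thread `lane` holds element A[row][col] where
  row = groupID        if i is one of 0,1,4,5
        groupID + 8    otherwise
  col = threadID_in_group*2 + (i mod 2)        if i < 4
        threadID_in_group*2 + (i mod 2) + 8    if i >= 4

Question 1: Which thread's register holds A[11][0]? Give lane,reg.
r=11->g=3,rb=1  c=0->cb=0,t=0,b0=0
L=3*4+0=12  i=0*4+1*2+0=2

12,2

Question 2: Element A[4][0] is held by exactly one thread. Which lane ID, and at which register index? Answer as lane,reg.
r: 4->gid=4,r8=0  c: 0->c8=0,tid=0,i&1=0
L=4*4+0=16  i=0*4+0*2+0=0

16,0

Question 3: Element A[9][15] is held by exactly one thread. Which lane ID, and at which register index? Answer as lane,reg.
r: 9->gid=1,r8=1  c: 15->c8=1,tid=3,i&1=1
L=1*4+3=7  i=1*4+1*2+1=7

7,7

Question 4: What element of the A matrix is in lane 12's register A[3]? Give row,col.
11,1

lane 12: g=3 (12/4), t=0 (12%4)
i=3: r=3+8=11, c=0*2+1+0=1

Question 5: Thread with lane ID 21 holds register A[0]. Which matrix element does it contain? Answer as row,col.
5,2

21: G=5,T=1
[0] (5+0,1*2+0+0) = (5,2)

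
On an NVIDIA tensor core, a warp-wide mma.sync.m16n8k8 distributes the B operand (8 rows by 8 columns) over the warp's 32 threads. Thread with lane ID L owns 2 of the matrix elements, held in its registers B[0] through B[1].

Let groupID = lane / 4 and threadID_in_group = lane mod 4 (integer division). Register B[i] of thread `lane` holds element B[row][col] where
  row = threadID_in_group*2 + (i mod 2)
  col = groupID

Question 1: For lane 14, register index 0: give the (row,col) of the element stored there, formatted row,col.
4,3

lane 14⇒14/4=3, 14 mod 4=2
i=0  r:2·2+0⇒4  c:3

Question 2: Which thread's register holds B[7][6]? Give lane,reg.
27,1

c=6→G=6  r=7→T=3,p=1
L=6*4+3=27  i=1=1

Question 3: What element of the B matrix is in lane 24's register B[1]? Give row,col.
L=24→G=24>>2=6, T=24&3=0
[1]→row 0·2+1=1  col G=6

1,6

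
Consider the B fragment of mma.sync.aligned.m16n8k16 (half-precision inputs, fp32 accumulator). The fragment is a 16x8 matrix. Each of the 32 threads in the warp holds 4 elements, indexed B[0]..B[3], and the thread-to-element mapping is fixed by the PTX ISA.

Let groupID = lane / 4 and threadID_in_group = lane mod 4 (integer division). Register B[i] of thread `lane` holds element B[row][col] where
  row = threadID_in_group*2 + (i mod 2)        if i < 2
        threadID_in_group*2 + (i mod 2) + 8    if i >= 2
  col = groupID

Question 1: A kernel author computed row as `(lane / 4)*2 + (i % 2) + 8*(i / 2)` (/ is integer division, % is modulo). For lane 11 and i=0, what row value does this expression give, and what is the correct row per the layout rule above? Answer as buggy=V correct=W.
`(lane / 4)*2 + (i % 2) + 8*(i / 2)`[11,0]->4
11: g=2,t=3
[0] (3*2+0+0,2) = (6,2)
row: 4 vs 6

buggy=4 correct=6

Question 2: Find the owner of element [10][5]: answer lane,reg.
21,2

c=5→G=5  r=10→rhi=1,T=1,p=0
L=5*4+1=21  i=1*2+0=2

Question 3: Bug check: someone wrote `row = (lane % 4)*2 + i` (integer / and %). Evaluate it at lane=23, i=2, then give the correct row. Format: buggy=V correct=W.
buggy=8 correct=14

`(lane % 4)*2 + i`[23,2]⇒8
23: gr=5,th=3
[2] (3*2+0+8,5) = (14,5)
row: 8 vs 14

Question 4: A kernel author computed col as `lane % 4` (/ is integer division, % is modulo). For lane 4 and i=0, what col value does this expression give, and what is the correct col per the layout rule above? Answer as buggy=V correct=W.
`lane % 4`[4,0]⇒0
lane 4⇒4/4=1, 4 mod 4=0
i=0  r:2·0+0+0⇒0  c:1
col: 0 vs 1

buggy=0 correct=1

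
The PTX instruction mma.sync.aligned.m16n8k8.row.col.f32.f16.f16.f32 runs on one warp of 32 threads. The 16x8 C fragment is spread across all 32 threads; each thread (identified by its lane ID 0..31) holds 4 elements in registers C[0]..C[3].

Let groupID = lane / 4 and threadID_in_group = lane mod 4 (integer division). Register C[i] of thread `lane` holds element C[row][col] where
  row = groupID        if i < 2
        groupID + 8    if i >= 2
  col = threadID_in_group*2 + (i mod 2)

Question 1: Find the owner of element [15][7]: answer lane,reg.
31,3

r=15->g=7,rb=1  c=7->t=3,b0=1
L=7*4+3=31  i=1*2+1=3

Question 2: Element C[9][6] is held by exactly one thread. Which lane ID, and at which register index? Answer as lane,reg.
r:9=>grp=1,rB=1  c:6=>tig=3,lo=0
L=1*4+3=7  i=1*2+0=2

7,2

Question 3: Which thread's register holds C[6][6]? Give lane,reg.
27,0

r=6->g=6,rb=0  c=6->t=3,b0=0
L=6*4+3=27  i=0*2+0=0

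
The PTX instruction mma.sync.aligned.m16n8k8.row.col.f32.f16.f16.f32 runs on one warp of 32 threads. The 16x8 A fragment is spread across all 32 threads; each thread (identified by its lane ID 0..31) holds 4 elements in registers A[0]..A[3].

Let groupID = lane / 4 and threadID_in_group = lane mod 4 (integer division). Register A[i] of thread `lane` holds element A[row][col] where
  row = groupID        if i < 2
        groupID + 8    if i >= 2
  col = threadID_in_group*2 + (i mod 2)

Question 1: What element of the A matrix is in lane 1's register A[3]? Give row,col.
8,3

L=1->g=1>>2=0, t=1&3=1
[3]->row 0+8=8  col 1·2+1=3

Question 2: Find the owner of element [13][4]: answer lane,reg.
22,2

r: 13->gid=5,r8=1  c: 4->tid=2,i&1=0
L=5*4+2=22  i=1*2+0=2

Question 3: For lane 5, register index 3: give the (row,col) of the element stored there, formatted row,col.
lane 5->5/4=1, 5 mod 4=1
i=3  r:1+8->9  c:2·1+1->3

9,3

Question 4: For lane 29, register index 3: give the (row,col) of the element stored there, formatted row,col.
lane 29->29/4=7, 29 mod 4=1
i=3  r:7+8->15  c:2·1+1->3

15,3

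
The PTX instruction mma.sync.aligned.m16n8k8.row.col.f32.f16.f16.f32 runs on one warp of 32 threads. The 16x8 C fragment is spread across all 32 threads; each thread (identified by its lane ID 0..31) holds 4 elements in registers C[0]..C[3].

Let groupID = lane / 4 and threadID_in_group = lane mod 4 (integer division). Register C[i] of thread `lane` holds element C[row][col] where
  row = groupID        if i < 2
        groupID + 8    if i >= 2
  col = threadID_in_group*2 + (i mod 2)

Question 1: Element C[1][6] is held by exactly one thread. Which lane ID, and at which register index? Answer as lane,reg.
r=1→G=1,rhi=0  c=6→T=3,p=0
L=1*4+3=7  i=0*2+0=0

7,0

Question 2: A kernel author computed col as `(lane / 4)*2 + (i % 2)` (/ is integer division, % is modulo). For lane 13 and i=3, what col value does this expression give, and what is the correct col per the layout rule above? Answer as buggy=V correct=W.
buggy=7 correct=3

`(lane / 4)*2 + (i % 2)`[13,3]→7
lane 13→13/4=3, 13 mod 4=1
i=3  r:3+8→11  c:2·1+1→3
col: 7 vs 3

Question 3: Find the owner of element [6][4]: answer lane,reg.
r:6=>grp=6,rB=0  c:4=>tig=2,lo=0
L=6*4+2=26  i=0*2+0=0

26,0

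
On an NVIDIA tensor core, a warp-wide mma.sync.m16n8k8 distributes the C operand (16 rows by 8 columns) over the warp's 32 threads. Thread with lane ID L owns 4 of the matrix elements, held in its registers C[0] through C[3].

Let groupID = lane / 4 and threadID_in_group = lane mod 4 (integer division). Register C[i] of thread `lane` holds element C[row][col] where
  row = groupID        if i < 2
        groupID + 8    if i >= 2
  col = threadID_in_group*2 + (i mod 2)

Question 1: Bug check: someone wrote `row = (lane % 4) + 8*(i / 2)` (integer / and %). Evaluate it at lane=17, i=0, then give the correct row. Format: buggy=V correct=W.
`(lane % 4) + 8*(i / 2)`[17,0]⇒1
L=17⇒gr=17>>2=4, th=17&3=1
[0]⇒row 4+0=4  col 1·2+0=2
row: 1 vs 4

buggy=1 correct=4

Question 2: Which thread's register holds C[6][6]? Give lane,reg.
27,0

r:6=>grp=6,rB=0  c:6=>tig=3,lo=0
L=6*4+3=27  i=0*2+0=0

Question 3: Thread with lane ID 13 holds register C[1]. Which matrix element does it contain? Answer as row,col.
lane 13->13/4=3, 13 mod 4=1
i=1  r:3+0->3  c:2·1+1->3

3,3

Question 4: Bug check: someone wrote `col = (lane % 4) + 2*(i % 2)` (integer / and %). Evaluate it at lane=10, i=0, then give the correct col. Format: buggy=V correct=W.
`(lane % 4) + 2*(i % 2)`[10,0]->2
10: gid=2,tid=2
[0] (2+0,2*2+0) = (2,4)
col: 2 vs 4

buggy=2 correct=4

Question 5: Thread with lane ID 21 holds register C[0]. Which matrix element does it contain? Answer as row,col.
lane 21->21/4=5, 21 mod 4=1
i=0  r:5+0->5  c:2·1+0->2

5,2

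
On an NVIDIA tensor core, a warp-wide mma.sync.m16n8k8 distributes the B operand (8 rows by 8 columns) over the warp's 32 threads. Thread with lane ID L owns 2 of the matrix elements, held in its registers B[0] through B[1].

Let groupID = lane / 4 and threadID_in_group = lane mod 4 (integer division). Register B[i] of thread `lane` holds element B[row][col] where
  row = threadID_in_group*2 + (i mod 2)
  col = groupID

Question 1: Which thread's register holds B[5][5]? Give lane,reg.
22,1

c=5→G=5  r=5→T=2,p=1
L=5*4+2=22  i=1=1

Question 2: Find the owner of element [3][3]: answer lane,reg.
13,1

c: 3->gid=3  r: 3->tid=1,i&1=1
L=3*4+1=13  i=1=1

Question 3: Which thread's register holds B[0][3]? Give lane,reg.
12,0

c=3->g=3  r=0->t=0,b0=0
L=3*4+0=12  i=0=0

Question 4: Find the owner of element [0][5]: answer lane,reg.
c=5⇒gr=5  r=0⇒th=0,odd=0
L=5*4+0=20  i=0=0

20,0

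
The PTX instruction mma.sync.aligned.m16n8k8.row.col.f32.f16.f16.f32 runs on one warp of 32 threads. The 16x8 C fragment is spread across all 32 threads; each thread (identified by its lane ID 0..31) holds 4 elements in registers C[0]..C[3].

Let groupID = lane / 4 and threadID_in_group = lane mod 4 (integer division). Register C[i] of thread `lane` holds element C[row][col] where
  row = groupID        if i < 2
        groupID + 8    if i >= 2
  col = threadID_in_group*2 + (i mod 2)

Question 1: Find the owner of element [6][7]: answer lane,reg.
r=6→G=6,rhi=0  c=7→T=3,p=1
L=6*4+3=27  i=0*2+1=1

27,1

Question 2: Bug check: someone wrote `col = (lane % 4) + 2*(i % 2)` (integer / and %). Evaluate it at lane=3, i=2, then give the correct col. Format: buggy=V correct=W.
`(lane % 4) + 2*(i % 2)`[3,2]=>3
L=3=>grp=3>>2=0, tig=3&3=3
[2]=>row 0+8=8  col 3·2+0=6
col: 3 vs 6

buggy=3 correct=6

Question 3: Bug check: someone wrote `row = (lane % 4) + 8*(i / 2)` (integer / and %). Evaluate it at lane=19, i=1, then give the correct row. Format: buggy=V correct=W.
buggy=3 correct=4

`(lane % 4) + 8*(i / 2)`[19,1]=>3
19: grp=4,tig=3
[1] (4+0,3*2+1) = (4,7)
row: 3 vs 4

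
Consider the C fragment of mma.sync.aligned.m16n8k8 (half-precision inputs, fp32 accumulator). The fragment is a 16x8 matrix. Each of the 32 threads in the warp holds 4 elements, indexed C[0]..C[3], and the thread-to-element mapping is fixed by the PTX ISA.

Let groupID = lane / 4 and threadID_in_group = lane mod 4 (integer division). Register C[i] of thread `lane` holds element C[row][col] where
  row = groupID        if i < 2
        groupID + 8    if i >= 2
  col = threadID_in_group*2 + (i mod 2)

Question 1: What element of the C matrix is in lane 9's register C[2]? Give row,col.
lane 9=>9/4=2, 9 mod 4=1
i=2  r:2+8=>10  c:2·1+0=>2

10,2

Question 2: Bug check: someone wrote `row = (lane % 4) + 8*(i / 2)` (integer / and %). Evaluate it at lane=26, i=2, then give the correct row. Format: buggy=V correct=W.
`(lane % 4) + 8*(i / 2)`[26,2]⇒10
lane 26: gr=6 (26/4), th=2 (26%4)
i=2: r=6+8=14, c=2*2+0=4
row: 10 vs 14

buggy=10 correct=14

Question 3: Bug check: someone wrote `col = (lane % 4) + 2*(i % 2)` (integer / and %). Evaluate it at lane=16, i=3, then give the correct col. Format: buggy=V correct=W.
`(lane % 4) + 2*(i % 2)`[16,3]=>2
lane 16: grp=4 (16/4), tig=0 (16%4)
i=3: r=4+8=12, c=0*2+1=1
col: 2 vs 1

buggy=2 correct=1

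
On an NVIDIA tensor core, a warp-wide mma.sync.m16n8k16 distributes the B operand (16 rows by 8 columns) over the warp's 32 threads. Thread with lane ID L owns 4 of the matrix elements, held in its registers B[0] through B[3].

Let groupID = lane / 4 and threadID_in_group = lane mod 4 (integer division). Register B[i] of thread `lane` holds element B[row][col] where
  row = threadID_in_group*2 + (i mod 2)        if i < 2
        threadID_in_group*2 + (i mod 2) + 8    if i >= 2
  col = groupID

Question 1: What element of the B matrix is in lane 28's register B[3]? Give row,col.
28: grp=7,tig=0
[3] (0*2+1+8,7) = (9,7)

9,7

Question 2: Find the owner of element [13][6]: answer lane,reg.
26,3

c=6→G=6  r=13→rhi=1,T=2,p=1
L=6*4+2=26  i=1*2+1=3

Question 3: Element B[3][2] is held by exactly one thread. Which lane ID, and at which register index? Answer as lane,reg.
9,1

c: 2->gid=2  r: 3->r8=0,tid=1,i&1=1
L=2*4+1=9  i=0*2+1=1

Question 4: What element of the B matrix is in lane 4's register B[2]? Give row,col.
8,1

lane 4: gid=1 (4/4), tid=0 (4%4)
i=2: r=0*2+0+8=8, c=gid=1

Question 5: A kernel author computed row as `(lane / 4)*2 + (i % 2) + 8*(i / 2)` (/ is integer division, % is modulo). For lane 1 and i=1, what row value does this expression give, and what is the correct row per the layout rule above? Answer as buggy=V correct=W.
`(lane / 4)*2 + (i % 2) + 8*(i / 2)`[1,1]->1
lane 1: gid=0 (1/4), tid=1 (1%4)
i=1: r=1*2+1+0=3, c=gid=0
row: 1 vs 3

buggy=1 correct=3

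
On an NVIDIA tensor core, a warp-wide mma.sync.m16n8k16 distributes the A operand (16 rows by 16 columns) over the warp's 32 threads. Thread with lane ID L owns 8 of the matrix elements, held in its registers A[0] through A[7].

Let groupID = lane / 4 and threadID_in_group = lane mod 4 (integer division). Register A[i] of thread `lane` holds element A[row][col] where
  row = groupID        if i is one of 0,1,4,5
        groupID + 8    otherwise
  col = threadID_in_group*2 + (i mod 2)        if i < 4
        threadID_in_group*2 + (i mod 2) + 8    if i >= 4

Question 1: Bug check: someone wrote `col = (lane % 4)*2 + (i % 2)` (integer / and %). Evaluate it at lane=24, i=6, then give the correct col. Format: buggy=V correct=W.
buggy=0 correct=8

`(lane % 4)*2 + (i % 2)`[24,6]⇒0
L=24⇒gr=24>>2=6, th=24&3=0
[6]⇒row 6+8=14  col 0·2+0+8=8
col: 0 vs 8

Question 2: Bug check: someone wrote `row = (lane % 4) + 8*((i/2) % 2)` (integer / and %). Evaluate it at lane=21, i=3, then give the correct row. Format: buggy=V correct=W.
`(lane % 4) + 8*((i/2) % 2)`[21,3]->9
lane 21: gid=5 (21/4), tid=1 (21%4)
i=3: r=5+8=13, c=1*2+1+0=3
row: 9 vs 13

buggy=9 correct=13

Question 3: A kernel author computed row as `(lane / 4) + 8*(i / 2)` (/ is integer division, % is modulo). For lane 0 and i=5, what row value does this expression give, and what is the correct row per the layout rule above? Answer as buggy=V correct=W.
`(lane / 4) + 8*(i / 2)`[0,5]⇒16
0: gr=0,th=0
[5] (0+0,0*2+1+8) = (0,9)
row: 16 vs 0

buggy=16 correct=0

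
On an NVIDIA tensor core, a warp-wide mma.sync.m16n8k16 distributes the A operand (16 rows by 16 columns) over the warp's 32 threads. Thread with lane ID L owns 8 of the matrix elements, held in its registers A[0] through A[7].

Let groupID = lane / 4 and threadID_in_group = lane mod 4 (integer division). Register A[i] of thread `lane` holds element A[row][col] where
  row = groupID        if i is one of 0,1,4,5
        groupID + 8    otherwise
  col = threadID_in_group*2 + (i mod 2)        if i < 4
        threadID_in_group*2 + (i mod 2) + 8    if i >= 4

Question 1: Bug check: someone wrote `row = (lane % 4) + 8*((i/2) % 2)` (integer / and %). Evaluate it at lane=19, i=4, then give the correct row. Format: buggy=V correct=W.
`(lane % 4) + 8*((i/2) % 2)`[19,4]→3
19: G=4,T=3
[4] (4+0,3*2+0+8) = (4,14)
row: 3 vs 4

buggy=3 correct=4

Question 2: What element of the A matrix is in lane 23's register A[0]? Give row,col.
5,6

23: g=5,t=3
[0] (5+0,3*2+0+0) = (5,6)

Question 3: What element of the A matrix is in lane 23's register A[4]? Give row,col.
5,14

lane 23→23/4=5, 23 mod 4=3
i=4  r:5+0→5  c:2·3+0+8→14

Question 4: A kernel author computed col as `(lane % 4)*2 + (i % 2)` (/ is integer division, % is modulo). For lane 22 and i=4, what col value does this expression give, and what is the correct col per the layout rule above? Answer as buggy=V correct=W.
buggy=4 correct=12

`(lane % 4)*2 + (i % 2)`[22,4]⇒4
22: gr=5,th=2
[4] (5+0,2*2+0+8) = (5,12)
col: 4 vs 12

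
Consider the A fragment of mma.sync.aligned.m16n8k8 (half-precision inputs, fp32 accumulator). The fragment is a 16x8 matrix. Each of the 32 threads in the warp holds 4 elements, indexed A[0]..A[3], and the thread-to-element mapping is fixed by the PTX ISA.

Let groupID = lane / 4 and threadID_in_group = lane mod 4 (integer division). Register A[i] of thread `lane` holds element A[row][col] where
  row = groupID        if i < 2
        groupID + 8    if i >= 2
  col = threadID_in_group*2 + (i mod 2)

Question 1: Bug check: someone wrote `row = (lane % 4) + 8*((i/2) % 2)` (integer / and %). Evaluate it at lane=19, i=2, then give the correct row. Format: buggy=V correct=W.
buggy=11 correct=12

`(lane % 4) + 8*((i/2) % 2)`[19,2]->11
lane 19->19/4=4, 19 mod 4=3
i=2  r:4+8->12  c:2·3+0->6
row: 11 vs 12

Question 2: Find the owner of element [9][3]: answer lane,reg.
r:9=>grp=1,rB=1  c:3=>tig=1,lo=1
L=1*4+1=5  i=1*2+1=3

5,3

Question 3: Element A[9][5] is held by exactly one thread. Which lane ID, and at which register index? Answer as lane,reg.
r=9⇒gr=1,Rb=1  c=5⇒th=2,odd=1
L=1*4+2=6  i=1*2+1=3

6,3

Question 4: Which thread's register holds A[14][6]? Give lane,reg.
27,2

r=14→G=6,rhi=1  c=6→T=3,p=0
L=6*4+3=27  i=1*2+0=2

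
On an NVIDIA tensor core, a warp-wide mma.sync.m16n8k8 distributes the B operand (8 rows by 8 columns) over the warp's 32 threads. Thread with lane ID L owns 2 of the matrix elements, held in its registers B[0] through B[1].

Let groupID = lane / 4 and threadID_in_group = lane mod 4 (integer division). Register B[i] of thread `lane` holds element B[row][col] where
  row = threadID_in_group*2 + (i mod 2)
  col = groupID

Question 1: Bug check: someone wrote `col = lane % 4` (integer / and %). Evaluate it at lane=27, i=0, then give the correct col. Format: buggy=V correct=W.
buggy=3 correct=6

`lane % 4`[27,0]->3
lane 27->27/4=6, 27 mod 4=3
i=0  r:2·3+0->6  c:6
col: 3 vs 6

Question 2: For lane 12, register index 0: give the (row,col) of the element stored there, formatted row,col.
12: gr=3,th=0
[0] (0*2+0,3) = (0,3)

0,3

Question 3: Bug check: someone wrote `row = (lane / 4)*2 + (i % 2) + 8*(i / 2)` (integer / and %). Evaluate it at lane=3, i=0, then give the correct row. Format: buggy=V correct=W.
buggy=0 correct=6

`(lane / 4)*2 + (i % 2) + 8*(i / 2)`[3,0]->0
lane 3->3/4=0, 3 mod 4=3
i=0  r:2·3+0->6  c:0
row: 0 vs 6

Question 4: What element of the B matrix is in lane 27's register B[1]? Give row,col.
lane 27→27/4=6, 27 mod 4=3
i=1  r:2·3+1→7  c:6

7,6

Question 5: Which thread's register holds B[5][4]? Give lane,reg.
18,1

c:4=>grp=4  r:5=>tig=2,lo=1
L=4*4+2=18  i=1=1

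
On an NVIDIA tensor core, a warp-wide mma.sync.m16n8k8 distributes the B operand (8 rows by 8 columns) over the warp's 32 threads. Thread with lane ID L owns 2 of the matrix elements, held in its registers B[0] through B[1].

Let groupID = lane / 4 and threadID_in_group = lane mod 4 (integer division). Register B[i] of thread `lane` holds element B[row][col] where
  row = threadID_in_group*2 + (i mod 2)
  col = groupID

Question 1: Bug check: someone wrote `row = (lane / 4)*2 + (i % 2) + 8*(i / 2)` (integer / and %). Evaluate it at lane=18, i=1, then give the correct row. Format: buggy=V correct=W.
`(lane / 4)*2 + (i % 2) + 8*(i / 2)`[18,1]=>9
18: grp=4,tig=2
[1] (2*2+1,4) = (5,4)
row: 9 vs 5

buggy=9 correct=5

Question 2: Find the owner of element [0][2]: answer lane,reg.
c: 2->gid=2  r: 0->tid=0,i&1=0
L=2*4+0=8  i=0=0

8,0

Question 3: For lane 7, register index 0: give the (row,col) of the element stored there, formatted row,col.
L=7->gid=7>>2=1, tid=7&3=3
[0]->row 3·2+0=6  col gid=1

6,1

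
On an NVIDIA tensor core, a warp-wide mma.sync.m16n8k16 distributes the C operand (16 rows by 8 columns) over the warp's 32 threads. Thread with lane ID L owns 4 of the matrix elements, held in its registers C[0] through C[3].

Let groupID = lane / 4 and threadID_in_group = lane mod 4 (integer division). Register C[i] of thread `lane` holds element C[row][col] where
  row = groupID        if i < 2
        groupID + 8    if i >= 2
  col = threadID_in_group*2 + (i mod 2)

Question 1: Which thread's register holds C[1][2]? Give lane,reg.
r=1⇒gr=1,Rb=0  c=2⇒th=1,odd=0
L=1*4+1=5  i=0*2+0=0

5,0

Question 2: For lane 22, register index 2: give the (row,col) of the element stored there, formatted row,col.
13,4

22: gr=5,th=2
[2] (5+8,2*2+0) = (13,4)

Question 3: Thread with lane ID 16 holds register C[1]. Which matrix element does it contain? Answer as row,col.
lane 16: g=4 (16/4), t=0 (16%4)
i=1: r=4+0=4, c=0*2+1=1

4,1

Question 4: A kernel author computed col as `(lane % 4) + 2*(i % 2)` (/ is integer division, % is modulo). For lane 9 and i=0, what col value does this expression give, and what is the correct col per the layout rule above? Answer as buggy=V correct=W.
`(lane % 4) + 2*(i % 2)`[9,0]->1
lane 9: g=2 (9/4), t=1 (9%4)
i=0: r=2+0=2, c=1*2+0=2
col: 1 vs 2

buggy=1 correct=2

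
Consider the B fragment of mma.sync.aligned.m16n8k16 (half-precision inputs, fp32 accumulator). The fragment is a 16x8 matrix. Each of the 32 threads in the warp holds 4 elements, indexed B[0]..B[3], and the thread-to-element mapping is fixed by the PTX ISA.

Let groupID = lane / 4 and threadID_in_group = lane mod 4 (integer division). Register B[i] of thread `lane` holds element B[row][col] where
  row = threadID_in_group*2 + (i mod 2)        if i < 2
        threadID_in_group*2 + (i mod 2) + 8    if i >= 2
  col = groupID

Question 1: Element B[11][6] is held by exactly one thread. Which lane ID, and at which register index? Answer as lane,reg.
c:6=>grp=6  r:11=>rB=1,tig=1,lo=1
L=6*4+1=25  i=1*2+1=3

25,3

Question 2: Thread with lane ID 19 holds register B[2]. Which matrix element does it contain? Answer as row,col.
14,4

lane 19: gr=4 (19/4), th=3 (19%4)
i=2: r=3*2+0+8=14, c=gr=4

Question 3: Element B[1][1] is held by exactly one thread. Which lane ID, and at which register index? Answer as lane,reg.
c=1->g=1  r=1->rb=0,t=0,b0=1
L=1*4+0=4  i=0*2+1=1

4,1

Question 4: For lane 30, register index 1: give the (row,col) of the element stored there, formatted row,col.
5,7

lane 30→30/4=7, 30 mod 4=2
i=1  r:2·2+1+0→5  c:7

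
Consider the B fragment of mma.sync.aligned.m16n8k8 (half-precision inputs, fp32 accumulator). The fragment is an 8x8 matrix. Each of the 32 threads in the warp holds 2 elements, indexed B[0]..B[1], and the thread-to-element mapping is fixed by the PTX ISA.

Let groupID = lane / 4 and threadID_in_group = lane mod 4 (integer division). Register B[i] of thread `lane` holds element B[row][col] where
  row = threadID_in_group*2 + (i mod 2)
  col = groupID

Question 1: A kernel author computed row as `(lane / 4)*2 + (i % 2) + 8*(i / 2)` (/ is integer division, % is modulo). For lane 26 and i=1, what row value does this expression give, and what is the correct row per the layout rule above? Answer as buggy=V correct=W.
buggy=13 correct=5

`(lane / 4)*2 + (i % 2) + 8*(i / 2)`[26,1]=>13
26: grp=6,tig=2
[1] (2*2+1,6) = (5,6)
row: 13 vs 5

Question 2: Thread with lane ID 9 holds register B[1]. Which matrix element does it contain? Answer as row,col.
L=9→G=9>>2=2, T=9&3=1
[1]→row 1·2+1=3  col G=2

3,2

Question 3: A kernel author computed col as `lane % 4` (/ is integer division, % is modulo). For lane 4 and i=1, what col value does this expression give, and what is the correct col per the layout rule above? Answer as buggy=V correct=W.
buggy=0 correct=1

`lane % 4`[4,1]=>0
lane 4=>4/4=1, 4 mod 4=0
i=1  r:2·0+1=>1  c:1
col: 0 vs 1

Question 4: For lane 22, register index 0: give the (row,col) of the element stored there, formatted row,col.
lane 22: gr=5 (22/4), th=2 (22%4)
i=0: r=2*2+0=4, c=gr=5

4,5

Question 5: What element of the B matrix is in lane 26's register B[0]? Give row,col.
4,6

lane 26->26/4=6, 26 mod 4=2
i=0  r:2·2+0->4  c:6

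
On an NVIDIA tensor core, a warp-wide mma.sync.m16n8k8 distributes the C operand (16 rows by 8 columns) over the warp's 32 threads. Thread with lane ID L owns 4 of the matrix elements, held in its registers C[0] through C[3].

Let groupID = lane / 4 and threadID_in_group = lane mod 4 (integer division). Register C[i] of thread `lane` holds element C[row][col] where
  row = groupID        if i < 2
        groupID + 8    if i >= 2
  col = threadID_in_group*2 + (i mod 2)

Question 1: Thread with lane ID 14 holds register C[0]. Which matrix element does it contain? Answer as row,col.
3,4

lane 14: g=3 (14/4), t=2 (14%4)
i=0: r=3+0=3, c=2*2+0=4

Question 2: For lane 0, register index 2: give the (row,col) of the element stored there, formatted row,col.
lane 0: grp=0 (0/4), tig=0 (0%4)
i=2: r=0+8=8, c=0*2+0=0

8,0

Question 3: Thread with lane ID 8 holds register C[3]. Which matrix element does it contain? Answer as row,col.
10,1

L=8->g=8>>2=2, t=8&3=0
[3]->row 2+8=10  col 0·2+1=1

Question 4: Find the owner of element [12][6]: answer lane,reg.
r:12=>grp=4,rB=1  c:6=>tig=3,lo=0
L=4*4+3=19  i=1*2+0=2

19,2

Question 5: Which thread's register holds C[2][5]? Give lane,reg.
10,1

r=2->g=2,rb=0  c=5->t=2,b0=1
L=2*4+2=10  i=0*2+1=1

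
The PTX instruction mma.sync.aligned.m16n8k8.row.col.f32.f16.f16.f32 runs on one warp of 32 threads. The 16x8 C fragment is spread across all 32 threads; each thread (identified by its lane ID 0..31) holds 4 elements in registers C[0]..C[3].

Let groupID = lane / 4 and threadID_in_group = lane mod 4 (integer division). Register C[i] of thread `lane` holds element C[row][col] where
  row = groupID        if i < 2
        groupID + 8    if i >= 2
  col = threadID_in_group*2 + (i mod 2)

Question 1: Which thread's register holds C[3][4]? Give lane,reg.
14,0

r: 3->gid=3,r8=0  c: 4->tid=2,i&1=0
L=3*4+2=14  i=0*2+0=0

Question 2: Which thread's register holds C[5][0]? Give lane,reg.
r:5=>grp=5,rB=0  c:0=>tig=0,lo=0
L=5*4+0=20  i=0*2+0=0

20,0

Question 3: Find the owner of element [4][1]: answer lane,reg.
r=4->g=4,rb=0  c=1->t=0,b0=1
L=4*4+0=16  i=0*2+1=1

16,1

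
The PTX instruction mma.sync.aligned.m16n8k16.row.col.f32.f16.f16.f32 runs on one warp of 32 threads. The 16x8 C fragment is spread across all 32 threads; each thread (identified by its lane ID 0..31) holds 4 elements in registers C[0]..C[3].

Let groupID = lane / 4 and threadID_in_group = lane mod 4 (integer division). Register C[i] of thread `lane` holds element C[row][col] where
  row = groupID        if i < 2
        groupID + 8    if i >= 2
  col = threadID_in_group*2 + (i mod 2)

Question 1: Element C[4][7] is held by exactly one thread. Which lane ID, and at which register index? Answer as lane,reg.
r:4=>grp=4,rB=0  c:7=>tig=3,lo=1
L=4*4+3=19  i=0*2+1=1

19,1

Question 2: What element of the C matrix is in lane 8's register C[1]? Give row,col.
lane 8: g=2 (8/4), t=0 (8%4)
i=1: r=2+0=2, c=0*2+1=1

2,1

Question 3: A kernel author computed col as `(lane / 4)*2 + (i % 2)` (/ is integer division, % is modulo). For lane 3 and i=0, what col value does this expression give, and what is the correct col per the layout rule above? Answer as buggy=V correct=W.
buggy=0 correct=6

`(lane / 4)*2 + (i % 2)`[3,0]=>0
lane 3: grp=0 (3/4), tig=3 (3%4)
i=0: r=0+0=0, c=3*2+0=6
col: 0 vs 6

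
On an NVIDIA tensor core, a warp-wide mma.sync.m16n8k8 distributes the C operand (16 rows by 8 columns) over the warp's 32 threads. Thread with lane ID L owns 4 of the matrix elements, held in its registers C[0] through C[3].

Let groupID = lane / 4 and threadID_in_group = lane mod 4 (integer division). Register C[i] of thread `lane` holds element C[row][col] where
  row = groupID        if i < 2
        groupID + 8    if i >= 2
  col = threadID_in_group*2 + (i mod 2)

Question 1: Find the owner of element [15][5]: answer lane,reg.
r=15⇒gr=7,Rb=1  c=5⇒th=2,odd=1
L=7*4+2=30  i=1*2+1=3

30,3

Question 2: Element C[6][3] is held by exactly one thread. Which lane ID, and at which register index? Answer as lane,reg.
25,1

r=6⇒gr=6,Rb=0  c=3⇒th=1,odd=1
L=6*4+1=25  i=0*2+1=1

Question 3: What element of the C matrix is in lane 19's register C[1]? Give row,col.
4,7

lane 19: G=4 (19/4), T=3 (19%4)
i=1: r=4+0=4, c=3*2+1=7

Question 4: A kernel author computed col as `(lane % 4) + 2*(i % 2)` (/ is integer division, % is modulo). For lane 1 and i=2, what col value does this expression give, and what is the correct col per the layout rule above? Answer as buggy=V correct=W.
`(lane % 4) + 2*(i % 2)`[1,2]->1
1: g=0,t=1
[2] (0+8,1*2+0) = (8,2)
col: 1 vs 2

buggy=1 correct=2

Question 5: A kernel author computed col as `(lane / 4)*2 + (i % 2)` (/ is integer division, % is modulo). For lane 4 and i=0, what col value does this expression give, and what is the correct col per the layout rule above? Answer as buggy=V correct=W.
`(lane / 4)*2 + (i % 2)`[4,0]->2
lane 4->4/4=1, 4 mod 4=0
i=0  r:1+0->1  c:2·0+0->0
col: 2 vs 0

buggy=2 correct=0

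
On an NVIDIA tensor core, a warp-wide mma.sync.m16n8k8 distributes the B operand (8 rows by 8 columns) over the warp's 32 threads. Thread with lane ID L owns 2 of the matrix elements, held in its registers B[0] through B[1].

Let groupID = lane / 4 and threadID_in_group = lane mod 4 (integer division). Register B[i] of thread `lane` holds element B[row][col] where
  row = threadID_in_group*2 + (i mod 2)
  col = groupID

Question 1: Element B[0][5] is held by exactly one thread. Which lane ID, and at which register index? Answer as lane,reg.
c:5=>grp=5  r:0=>tig=0,lo=0
L=5*4+0=20  i=0=0

20,0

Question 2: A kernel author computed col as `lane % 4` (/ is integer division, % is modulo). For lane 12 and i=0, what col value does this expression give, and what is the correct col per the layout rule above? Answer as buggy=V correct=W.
`lane % 4`[12,0]⇒0
lane 12⇒12/4=3, 12 mod 4=0
i=0  r:2·0+0⇒0  c:3
col: 0 vs 3

buggy=0 correct=3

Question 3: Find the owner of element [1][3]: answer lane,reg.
12,1

c:3=>grp=3  r:1=>tig=0,lo=1
L=3*4+0=12  i=1=1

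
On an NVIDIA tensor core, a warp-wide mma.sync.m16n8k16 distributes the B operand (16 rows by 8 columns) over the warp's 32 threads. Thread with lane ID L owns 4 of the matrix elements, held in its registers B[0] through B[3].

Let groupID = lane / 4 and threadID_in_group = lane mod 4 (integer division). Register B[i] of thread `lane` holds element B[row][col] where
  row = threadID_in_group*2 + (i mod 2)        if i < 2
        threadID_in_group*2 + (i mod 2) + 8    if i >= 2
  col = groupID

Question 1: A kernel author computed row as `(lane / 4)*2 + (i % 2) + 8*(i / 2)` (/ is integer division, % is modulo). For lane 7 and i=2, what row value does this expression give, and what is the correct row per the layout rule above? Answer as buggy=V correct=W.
`(lane / 4)*2 + (i % 2) + 8*(i / 2)`[7,2]→10
lane 7: G=1 (7/4), T=3 (7%4)
i=2: r=3*2+0+8=14, c=G=1
row: 10 vs 14

buggy=10 correct=14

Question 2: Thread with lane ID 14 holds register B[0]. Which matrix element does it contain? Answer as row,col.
lane 14->14/4=3, 14 mod 4=2
i=0  r:2·2+0+0->4  c:3

4,3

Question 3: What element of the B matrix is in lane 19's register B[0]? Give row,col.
6,4

19: g=4,t=3
[0] (3*2+0+0,4) = (6,4)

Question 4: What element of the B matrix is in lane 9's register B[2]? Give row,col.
10,2

L=9⇒gr=9>>2=2, th=9&3=1
[2]⇒row 1·2+0+8=10  col gr=2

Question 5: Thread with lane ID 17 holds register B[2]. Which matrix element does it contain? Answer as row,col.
L=17->gid=17>>2=4, tid=17&3=1
[2]->row 1·2+0+8=10  col gid=4

10,4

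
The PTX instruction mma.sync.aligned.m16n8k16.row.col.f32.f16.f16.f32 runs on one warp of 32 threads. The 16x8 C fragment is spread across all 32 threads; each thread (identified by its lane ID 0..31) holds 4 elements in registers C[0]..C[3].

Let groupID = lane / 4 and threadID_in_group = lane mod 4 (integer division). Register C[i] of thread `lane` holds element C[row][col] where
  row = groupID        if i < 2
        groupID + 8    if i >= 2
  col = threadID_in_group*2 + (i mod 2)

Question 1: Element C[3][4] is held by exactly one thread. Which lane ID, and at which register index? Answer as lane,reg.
r=3->g=3,rb=0  c=4->t=2,b0=0
L=3*4+2=14  i=0*2+0=0

14,0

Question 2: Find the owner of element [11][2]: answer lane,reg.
13,2

r=11->g=3,rb=1  c=2->t=1,b0=0
L=3*4+1=13  i=1*2+0=2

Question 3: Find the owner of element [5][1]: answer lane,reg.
20,1

r:5=>grp=5,rB=0  c:1=>tig=0,lo=1
L=5*4+0=20  i=0*2+1=1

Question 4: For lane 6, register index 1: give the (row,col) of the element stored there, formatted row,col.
6: grp=1,tig=2
[1] (1+0,2*2+1) = (1,5)

1,5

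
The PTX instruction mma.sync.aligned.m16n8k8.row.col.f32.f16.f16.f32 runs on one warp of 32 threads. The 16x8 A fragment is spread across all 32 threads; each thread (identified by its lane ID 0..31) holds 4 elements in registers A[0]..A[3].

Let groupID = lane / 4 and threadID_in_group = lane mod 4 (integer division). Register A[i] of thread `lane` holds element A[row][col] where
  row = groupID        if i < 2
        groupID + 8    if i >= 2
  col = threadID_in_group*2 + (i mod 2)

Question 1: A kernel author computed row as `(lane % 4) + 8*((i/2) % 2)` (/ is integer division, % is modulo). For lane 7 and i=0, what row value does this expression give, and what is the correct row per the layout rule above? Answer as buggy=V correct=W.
`(lane % 4) + 8*((i/2) % 2)`[7,0]->3
7: gid=1,tid=3
[0] (1+0,3*2+0) = (1,6)
row: 3 vs 1

buggy=3 correct=1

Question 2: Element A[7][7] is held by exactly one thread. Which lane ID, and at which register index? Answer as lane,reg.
31,1

r=7→G=7,rhi=0  c=7→T=3,p=1
L=7*4+3=31  i=0*2+1=1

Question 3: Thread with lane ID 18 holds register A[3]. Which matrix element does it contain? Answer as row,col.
12,5

18: grp=4,tig=2
[3] (4+8,2*2+1) = (12,5)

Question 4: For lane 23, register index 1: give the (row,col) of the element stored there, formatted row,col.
5,7

lane 23->23/4=5, 23 mod 4=3
i=1  r:5+0->5  c:2·3+1->7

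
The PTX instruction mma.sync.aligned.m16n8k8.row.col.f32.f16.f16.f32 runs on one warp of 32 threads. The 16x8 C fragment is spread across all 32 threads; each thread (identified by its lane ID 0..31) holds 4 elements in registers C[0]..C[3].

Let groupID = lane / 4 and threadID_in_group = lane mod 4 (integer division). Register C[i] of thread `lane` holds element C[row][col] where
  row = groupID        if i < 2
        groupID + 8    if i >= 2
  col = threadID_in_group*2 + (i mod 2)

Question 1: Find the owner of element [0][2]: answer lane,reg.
r=0->g=0,rb=0  c=2->t=1,b0=0
L=0*4+1=1  i=0*2+0=0

1,0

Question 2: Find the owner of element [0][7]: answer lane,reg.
3,1

r:0=>grp=0,rB=0  c:7=>tig=3,lo=1
L=0*4+3=3  i=0*2+1=1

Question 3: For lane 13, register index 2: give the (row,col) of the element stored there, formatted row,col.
11,2

lane 13: gid=3 (13/4), tid=1 (13%4)
i=2: r=3+8=11, c=1*2+0=2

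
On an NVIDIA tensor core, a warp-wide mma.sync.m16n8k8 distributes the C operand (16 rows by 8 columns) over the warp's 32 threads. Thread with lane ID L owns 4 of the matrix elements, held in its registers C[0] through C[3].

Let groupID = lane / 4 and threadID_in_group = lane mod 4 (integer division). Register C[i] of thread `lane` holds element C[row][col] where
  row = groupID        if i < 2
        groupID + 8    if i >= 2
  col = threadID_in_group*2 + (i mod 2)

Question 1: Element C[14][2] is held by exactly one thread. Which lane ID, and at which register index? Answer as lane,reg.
r=14->g=6,rb=1  c=2->t=1,b0=0
L=6*4+1=25  i=1*2+0=2

25,2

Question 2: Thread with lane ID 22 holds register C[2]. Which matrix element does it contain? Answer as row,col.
13,4

lane 22: gr=5 (22/4), th=2 (22%4)
i=2: r=5+8=13, c=2*2+0=4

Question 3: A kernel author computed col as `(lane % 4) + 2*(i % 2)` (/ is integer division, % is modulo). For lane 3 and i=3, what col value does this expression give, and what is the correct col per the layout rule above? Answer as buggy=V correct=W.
`(lane % 4) + 2*(i % 2)`[3,3]⇒5
lane 3: gr=0 (3/4), th=3 (3%4)
i=3: r=0+8=8, c=3*2+1=7
col: 5 vs 7

buggy=5 correct=7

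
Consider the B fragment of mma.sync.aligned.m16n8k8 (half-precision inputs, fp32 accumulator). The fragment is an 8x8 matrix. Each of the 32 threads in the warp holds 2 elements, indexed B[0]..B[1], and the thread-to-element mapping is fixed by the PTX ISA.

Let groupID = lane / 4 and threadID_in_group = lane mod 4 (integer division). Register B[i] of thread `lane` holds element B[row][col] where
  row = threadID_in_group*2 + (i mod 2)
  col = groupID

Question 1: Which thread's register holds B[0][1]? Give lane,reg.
c=1→G=1  r=0→T=0,p=0
L=1*4+0=4  i=0=0

4,0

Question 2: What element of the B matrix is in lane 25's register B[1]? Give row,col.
3,6

lane 25: gid=6 (25/4), tid=1 (25%4)
i=1: r=1*2+1=3, c=gid=6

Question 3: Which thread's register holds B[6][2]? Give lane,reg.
c=2→G=2  r=6→T=3,p=0
L=2*4+3=11  i=0=0

11,0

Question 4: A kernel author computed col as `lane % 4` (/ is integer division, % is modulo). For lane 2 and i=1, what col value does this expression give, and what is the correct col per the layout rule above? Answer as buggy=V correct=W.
`lane % 4`[2,1]->2
L=2->g=2>>2=0, t=2&3=2
[1]->row 2·2+1=5  col g=0
col: 2 vs 0

buggy=2 correct=0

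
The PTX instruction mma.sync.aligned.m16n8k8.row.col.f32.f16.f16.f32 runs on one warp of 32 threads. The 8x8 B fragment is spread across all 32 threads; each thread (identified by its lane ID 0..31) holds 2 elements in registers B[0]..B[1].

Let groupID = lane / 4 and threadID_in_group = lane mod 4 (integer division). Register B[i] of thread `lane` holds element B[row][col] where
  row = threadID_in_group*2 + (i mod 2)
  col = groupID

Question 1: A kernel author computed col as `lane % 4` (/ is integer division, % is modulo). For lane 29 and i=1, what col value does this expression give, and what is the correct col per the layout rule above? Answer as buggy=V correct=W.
buggy=1 correct=7

`lane % 4`[29,1]→1
lane 29→29/4=7, 29 mod 4=1
i=1  r:2·1+1→3  c:7
col: 1 vs 7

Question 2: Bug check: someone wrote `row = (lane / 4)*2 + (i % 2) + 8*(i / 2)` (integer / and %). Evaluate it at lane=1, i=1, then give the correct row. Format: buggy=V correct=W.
`(lane / 4)*2 + (i % 2) + 8*(i / 2)`[1,1]=>1
lane 1: grp=0 (1/4), tig=1 (1%4)
i=1: r=1*2+1=3, c=grp=0
row: 1 vs 3

buggy=1 correct=3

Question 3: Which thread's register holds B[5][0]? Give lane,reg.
2,1

c=0→G=0  r=5→T=2,p=1
L=0*4+2=2  i=1=1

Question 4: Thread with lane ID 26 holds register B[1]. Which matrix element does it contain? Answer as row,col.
26: g=6,t=2
[1] (2*2+1,6) = (5,6)

5,6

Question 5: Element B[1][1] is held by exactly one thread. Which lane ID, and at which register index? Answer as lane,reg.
4,1

c=1→G=1  r=1→T=0,p=1
L=1*4+0=4  i=1=1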